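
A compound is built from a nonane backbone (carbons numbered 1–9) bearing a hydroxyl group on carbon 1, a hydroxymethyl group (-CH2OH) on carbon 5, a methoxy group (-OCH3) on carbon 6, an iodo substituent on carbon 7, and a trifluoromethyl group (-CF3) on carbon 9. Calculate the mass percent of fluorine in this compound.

14.31%

Atom tally by fragment:
  HOCH2 → C:1 H:3 O:1
  CH2 → C:1 H:2
  CH2 → C:1 H:2
  CH2 → C:1 H:2
  CH(CH2OH) → C:2 H:4 O:1
  CH(OCH3) → C:2 H:4 O:1
  CH(I) → C:1 H:1 I:1
  CH2 → C:1 H:2
  CH2CF3 → C:2 H:2 F:3
Element totals:
  C: 12
  H: 22
  F: 3
  I: 1
  O: 3
Molecular formula: C12H22F3IO3.
Molar mass = 398.203 g/mol.
Mass from F: 3 × 18.998 = 56.994 g/mol.
%F = 56.994 / 398.203 × 100 = 14.31%.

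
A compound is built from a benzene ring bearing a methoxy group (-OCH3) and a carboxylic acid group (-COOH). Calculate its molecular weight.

152.15 g/mol

Atom tally by fragment:
  benzene ring core → C:6 H:6
  (− 2 ring H displaced by substituents)
  + OCH3 → C:1 H:3 O:1
  + COOH → C:1 H:1 O:2
Element totals:
  C: 8
  H: 8
  O: 3
Molecular formula: C8H8O3.
  M = 8(12.011) + 8(1.008) + 3(15.999)
    = 96.088 + 8.064 + 47.997 = 152.149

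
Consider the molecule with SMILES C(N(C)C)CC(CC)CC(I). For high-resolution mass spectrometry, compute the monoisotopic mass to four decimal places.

Atom tally by fragment:
  (CH3)2NCH2 → C:3 H:8 N:1
  CH2 → C:1 H:2
  CH(C2H5) → C:3 H:6
  CH2 → C:1 H:2
  CH2I → C:1 H:2 I:1
Element totals:
  C: 9
  H: 20
  I: 1
  N: 1
Molecular formula: C9H20IN.
  M = 9(12.0) + 20(1.007825) + 126.904472 + 14.003074
    = 108.000000 + 20.156500 + 126.904472 + 14.003074 = 269.064046

269.0640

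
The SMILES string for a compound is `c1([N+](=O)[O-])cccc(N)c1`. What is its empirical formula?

C3H3NO

Atom tally by fragment:
  benzene ring core → C:6 H:6
  (− 2 ring H displaced by substituents)
  + NO2 → N:1 O:2
  + NH2 → N:1 H:2
Element totals:
  C: 6
  H: 6
  N: 2
  O: 2
Molecular formula: C6H6N2O2.
gcd of subscripts = 2; dividing each by 2:
  C: 6/2 = 3
  H: 6/2 = 3
  N: 2/2 = 1
  O: 2/2 = 1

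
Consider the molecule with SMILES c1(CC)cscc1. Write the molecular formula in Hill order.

C6H8S

Atom tally by fragment:
  thiophene ring core → C:4 H:4 S:1
  (− 1 ring H displaced by substituents)
  + C2H5 → C:2 H:5
Element totals:
  C: 6
  H: 8
  S: 1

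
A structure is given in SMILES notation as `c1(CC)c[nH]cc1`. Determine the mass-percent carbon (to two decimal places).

Atom tally by fragment:
  pyrrole ring core → C:4 H:5 N:1
  (− 1 ring H displaced by substituents)
  + C2H5 → C:2 H:5
Element totals:
  C: 6
  H: 9
  N: 1
Molecular formula: C6H9N.
Molar mass = 95.145 g/mol.
Mass from C: 6 × 12.011 = 72.066 g/mol.
%C = 72.066 / 95.145 × 100 = 75.74%.

75.74%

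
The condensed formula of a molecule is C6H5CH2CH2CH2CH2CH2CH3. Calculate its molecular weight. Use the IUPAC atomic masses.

Element totals:
  C: 12
  H: 18
Molecular formula: C12H18.
  M = 12(12.011) + 18(1.008)
    = 144.132 + 18.144 = 162.276

162.28 g/mol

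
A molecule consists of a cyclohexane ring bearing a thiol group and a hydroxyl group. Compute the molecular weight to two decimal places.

132.22 g/mol

Atom tally by fragment:
  cyclohexane ring core → C:6 H:12
  (− 2 ring H displaced by substituents)
  + SH → S:1 H:1
  + OH → O:1 H:1
Element totals:
  C: 6
  H: 12
  O: 1
  S: 1
Molecular formula: C6H12OS.
  M = 6(12.011) + 12(1.008) + 15.999 + 32.06
    = 72.066 + 12.096 + 15.999 + 32.060 = 132.221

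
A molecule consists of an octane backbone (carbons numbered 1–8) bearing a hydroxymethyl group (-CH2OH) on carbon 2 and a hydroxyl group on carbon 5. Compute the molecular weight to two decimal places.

Atom tally by fragment:
  CH3 → C:1 H:3
  CH(CH2OH) → C:2 H:4 O:1
  CH2 → C:1 H:2
  CH2 → C:1 H:2
  CH(OH) → C:1 H:2 O:1
  CH2 → C:1 H:2
  CH2 → C:1 H:2
  CH3 → C:1 H:3
Element totals:
  C: 9
  H: 20
  O: 2
Molecular formula: C9H20O2.
  M = 9(12.011) + 20(1.008) + 2(15.999)
    = 108.099 + 20.160 + 31.998 = 160.257

160.26 g/mol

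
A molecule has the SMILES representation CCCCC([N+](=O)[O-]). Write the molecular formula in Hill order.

Atom tally by fragment:
  CH3 → C:1 H:3
  CH2 → C:1 H:2
  CH2 → C:1 H:2
  CH2 → C:1 H:2
  CH2NO2 → C:1 H:2 N:1 O:2
Element totals:
  C: 5
  H: 11
  N: 1
  O: 2

C5H11NO2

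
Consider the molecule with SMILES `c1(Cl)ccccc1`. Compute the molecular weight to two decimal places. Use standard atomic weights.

112.56 g/mol

Atom tally by fragment:
  benzene ring core → C:6 H:6
  (− 1 ring H displaced by substituents)
  + Cl → Cl:1
Element totals:
  C: 6
  H: 5
  Cl: 1
Molecular formula: C6H5Cl.
  M = 6(12.011) + 5(1.008) + 35.45
    = 72.066 + 5.040 + 35.450 = 112.556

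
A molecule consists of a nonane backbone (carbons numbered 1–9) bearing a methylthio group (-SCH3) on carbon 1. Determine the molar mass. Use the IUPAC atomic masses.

174.35 g/mol

Atom tally by fragment:
  CH3SCH2 → C:2 H:5 S:1
  CH2 → C:1 H:2
  CH2 → C:1 H:2
  CH2 → C:1 H:2
  CH2 → C:1 H:2
  CH2 → C:1 H:2
  CH2 → C:1 H:2
  CH2 → C:1 H:2
  CH3 → C:1 H:3
Element totals:
  C: 10
  H: 22
  S: 1
Molecular formula: C10H22S.
  M = 10(12.011) + 22(1.008) + 32.06
    = 120.110 + 22.176 + 32.060 = 174.346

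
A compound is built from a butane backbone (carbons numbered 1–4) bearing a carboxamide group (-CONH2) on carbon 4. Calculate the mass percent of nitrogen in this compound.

Atom tally by fragment:
  CH3 → C:1 H:3
  CH2 → C:1 H:2
  CH2 → C:1 H:2
  CH2CONH2 → C:2 H:4 O:1 N:1
Element totals:
  C: 5
  H: 11
  N: 1
  O: 1
Molecular formula: C5H11NO.
Molar mass = 101.149 g/mol.
Mass from N: 1 × 14.007 = 14.007 g/mol.
%N = 14.007 / 101.149 × 100 = 13.85%.

13.85%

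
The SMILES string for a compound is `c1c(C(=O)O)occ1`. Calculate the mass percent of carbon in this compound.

53.58%

Atom tally by fragment:
  furan ring core → C:4 H:4 O:1
  (− 1 ring H displaced by substituents)
  + COOH → C:1 H:1 O:2
Element totals:
  C: 5
  H: 4
  O: 3
Molecular formula: C5H4O3.
Molar mass = 112.084 g/mol.
Mass from C: 5 × 12.011 = 60.055 g/mol.
%C = 60.055 / 112.084 × 100 = 53.58%.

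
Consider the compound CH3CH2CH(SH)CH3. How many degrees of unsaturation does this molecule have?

Element totals:
  C: 4
  H: 10
  S: 1
Molecular formula: C4H10S.
DoU = (2C + 2 + N − H − X) / 2 = (2·4 + 2 + 0 − 10 − 0) / 2 = 0.

0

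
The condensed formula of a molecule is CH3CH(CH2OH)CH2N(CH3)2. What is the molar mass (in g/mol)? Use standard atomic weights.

117.19 g/mol

Element totals:
  C: 6
  H: 15
  N: 1
  O: 1
Molecular formula: C6H15NO.
  M = 6(12.011) + 15(1.008) + 14.007 + 15.999
    = 72.066 + 15.120 + 14.007 + 15.999 = 117.192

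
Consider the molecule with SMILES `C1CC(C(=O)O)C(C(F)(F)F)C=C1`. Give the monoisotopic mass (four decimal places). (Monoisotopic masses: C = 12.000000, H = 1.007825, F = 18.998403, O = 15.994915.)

194.0555

Atom tally by fragment:
  cyclohexene ring core → C:6 H:10
  (− 2 ring H displaced by substituents)
  + COOH → C:1 H:1 O:2
  + CF3 → C:1 F:3
Element totals:
  C: 8
  H: 9
  F: 3
  O: 2
Molecular formula: C8H9F3O2.
  M = 8(12.0) + 9(1.007825) + 3(18.998403) + 2(15.994915)
    = 96.000000 + 9.070425 + 56.995209 + 31.989830 = 194.055464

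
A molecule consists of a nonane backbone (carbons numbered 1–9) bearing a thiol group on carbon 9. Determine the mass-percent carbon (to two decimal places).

Atom tally by fragment:
  CH3 → C:1 H:3
  CH2 → C:1 H:2
  CH2 → C:1 H:2
  CH2 → C:1 H:2
  CH2 → C:1 H:2
  CH2 → C:1 H:2
  CH2 → C:1 H:2
  CH2 → C:1 H:2
  CH2SH → C:1 H:3 S:1
Element totals:
  C: 9
  H: 20
  S: 1
Molecular formula: C9H20S.
Molar mass = 160.319 g/mol.
Mass from C: 9 × 12.011 = 108.099 g/mol.
%C = 108.099 / 160.319 × 100 = 67.43%.

67.43%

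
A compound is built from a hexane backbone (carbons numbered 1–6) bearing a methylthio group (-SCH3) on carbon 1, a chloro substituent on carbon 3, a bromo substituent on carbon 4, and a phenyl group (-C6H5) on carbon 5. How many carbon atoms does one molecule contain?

13

Atom tally by fragment:
  CH3SCH2 → C:2 H:5 S:1
  CH2 → C:1 H:2
  CH(Cl) → C:1 H:1 Cl:1
  CH(Br) → C:1 H:1 Br:1
  CH(C6H5) → C:7 H:6
  CH3 → C:1 H:3
Element totals:
  C: 13
  H: 18
  Br: 1
  Cl: 1
  S: 1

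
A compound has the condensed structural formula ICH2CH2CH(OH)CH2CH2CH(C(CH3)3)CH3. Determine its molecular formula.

Atom tally by fragment:
  ICH2 → C:1 H:2 I:1
  CH2 → C:1 H:2
  CH(OH) → C:1 H:2 O:1
  CH2 → C:1 H:2
  CH2 → C:1 H:2
  CH(C(CH3)3) → C:5 H:10
  CH3 → C:1 H:3
Element totals:
  C: 11
  H: 23
  I: 1
  O: 1

C11H23IO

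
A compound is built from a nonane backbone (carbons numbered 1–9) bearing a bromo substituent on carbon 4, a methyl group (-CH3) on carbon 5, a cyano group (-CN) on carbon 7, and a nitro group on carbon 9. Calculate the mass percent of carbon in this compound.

45.37%

Atom tally by fragment:
  CH3 → C:1 H:3
  CH2 → C:1 H:2
  CH2 → C:1 H:2
  CH(Br) → C:1 H:1 Br:1
  CH(CH3) → C:2 H:4
  CH2 → C:1 H:2
  CH(CN) → C:2 H:1 N:1
  CH2 → C:1 H:2
  CH2NO2 → C:1 H:2 N:1 O:2
Element totals:
  C: 11
  H: 19
  Br: 1
  N: 2
  O: 2
Molecular formula: C11H19BrN2O2.
Molar mass = 291.189 g/mol.
Mass from C: 11 × 12.011 = 132.121 g/mol.
%C = 132.121 / 291.189 × 100 = 45.37%.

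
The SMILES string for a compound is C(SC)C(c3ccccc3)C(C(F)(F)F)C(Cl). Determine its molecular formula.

C12H14ClF3S

Atom tally by fragment:
  CH3SCH2 → C:2 H:5 S:1
  CH(C6H5) → C:7 H:6
  CH(CF3) → C:2 H:1 F:3
  CH2Cl → C:1 H:2 Cl:1
Element totals:
  C: 12
  H: 14
  Cl: 1
  F: 3
  S: 1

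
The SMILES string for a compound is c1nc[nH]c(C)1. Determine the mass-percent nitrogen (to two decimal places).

34.12%

Atom tally by fragment:
  imidazole ring core → C:3 H:4 N:2
  (− 1 ring H displaced by substituents)
  + CH3 → C:1 H:3
Element totals:
  C: 4
  H: 6
  N: 2
Molecular formula: C4H6N2.
Molar mass = 82.106 g/mol.
Mass from N: 2 × 14.007 = 28.014 g/mol.
%N = 28.014 / 82.106 × 100 = 34.12%.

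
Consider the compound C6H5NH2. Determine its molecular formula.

Element totals:
  C: 6
  H: 7
  N: 1

C6H7N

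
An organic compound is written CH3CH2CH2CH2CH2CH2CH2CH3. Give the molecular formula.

Atom tally by fragment:
  CH3 → C:1 H:3
  CH2 → C:1 H:2
  CH2 → C:1 H:2
  CH2 → C:1 H:2
  CH2 → C:1 H:2
  CH2 → C:1 H:2
  CH2 → C:1 H:2
  CH3 → C:1 H:3
Element totals:
  C: 8
  H: 18

C8H18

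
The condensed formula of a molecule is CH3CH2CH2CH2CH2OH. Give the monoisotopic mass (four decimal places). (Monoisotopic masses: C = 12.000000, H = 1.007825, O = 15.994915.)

Atom tally by fragment:
  CH3 → C:1 H:3
  CH2 → C:1 H:2
  CH2 → C:1 H:2
  CH2 → C:1 H:2
  CH2OH → C:1 H:3 O:1
Element totals:
  C: 5
  H: 12
  O: 1
Molecular formula: C5H12O.
  M = 5(12.0) + 12(1.007825) + 15.994915
    = 60.000000 + 12.093900 + 15.994915 = 88.088815

88.0888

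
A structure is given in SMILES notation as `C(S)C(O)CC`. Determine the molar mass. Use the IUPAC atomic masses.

106.18 g/mol

Atom tally by fragment:
  HSCH2 → C:1 H:3 S:1
  CH(OH) → C:1 H:2 O:1
  CH2 → C:1 H:2
  CH3 → C:1 H:3
Element totals:
  C: 4
  H: 10
  O: 1
  S: 1
Molecular formula: C4H10OS.
  M = 4(12.011) + 10(1.008) + 15.999 + 32.06
    = 48.044 + 10.080 + 15.999 + 32.060 = 106.183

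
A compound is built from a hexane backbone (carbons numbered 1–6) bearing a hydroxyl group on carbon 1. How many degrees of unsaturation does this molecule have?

0

Atom tally by fragment:
  HOCH2 → C:1 H:3 O:1
  CH2 → C:1 H:2
  CH2 → C:1 H:2
  CH2 → C:1 H:2
  CH2 → C:1 H:2
  CH3 → C:1 H:3
Element totals:
  C: 6
  H: 14
  O: 1
Molecular formula: C6H14O.
DoU = (2C + 2 + N − H − X) / 2 = (2·6 + 2 + 0 − 14 − 0) / 2 = 0.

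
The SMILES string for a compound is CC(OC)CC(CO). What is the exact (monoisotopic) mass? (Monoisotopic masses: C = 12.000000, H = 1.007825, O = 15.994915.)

Atom tally by fragment:
  CH3 → C:1 H:3
  CH(OCH3) → C:2 H:4 O:1
  CH2 → C:1 H:2
  CH2CH2OH → C:2 H:5 O:1
Element totals:
  C: 6
  H: 14
  O: 2
Molecular formula: C6H14O2.
  M = 6(12.0) + 14(1.007825) + 2(15.994915)
    = 72.000000 + 14.109550 + 31.989830 = 118.099380

118.0994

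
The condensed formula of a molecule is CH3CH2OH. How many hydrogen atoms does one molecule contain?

Atom tally by fragment:
  CH3 → C:1 H:3
  CH2OH → C:1 H:3 O:1
Element totals:
  C: 2
  H: 6
  O: 1

6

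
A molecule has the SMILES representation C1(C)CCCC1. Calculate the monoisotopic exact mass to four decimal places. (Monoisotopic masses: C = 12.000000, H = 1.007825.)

84.0939

Atom tally by fragment:
  cyclopentane ring core → C:5 H:10
  (− 1 ring H displaced by substituents)
  + CH3 → C:1 H:3
Element totals:
  C: 6
  H: 12
Molecular formula: C6H12.
  M = 6(12.0) + 12(1.007825)
    = 72.000000 + 12.093900 = 84.093900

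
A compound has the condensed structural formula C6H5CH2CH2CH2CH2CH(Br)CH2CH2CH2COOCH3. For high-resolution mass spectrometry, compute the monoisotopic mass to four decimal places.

Atom tally by fragment:
  C6H5CH2 → C:7 H:7
  CH2 → C:1 H:2
  CH2 → C:1 H:2
  CH2 → C:1 H:2
  CH(Br) → C:1 H:1 Br:1
  CH2 → C:1 H:2
  CH2 → C:1 H:2
  CH2COOCH3 → C:3 H:5 O:2
Element totals:
  C: 16
  H: 23
  Br: 1
  O: 2
Molecular formula: C16H23BrO2.
  M = 16(12.0) + 23(1.007825) + 78.918338 + 2(15.994915)
    = 192.000000 + 23.179975 + 78.918338 + 31.989830 = 326.088143

326.0881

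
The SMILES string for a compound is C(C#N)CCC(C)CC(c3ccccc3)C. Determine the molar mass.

215.34 g/mol

Atom tally by fragment:
  NCCH2 → C:2 H:2 N:1
  CH2 → C:1 H:2
  CH2 → C:1 H:2
  CH(CH3) → C:2 H:4
  CH2 → C:1 H:2
  CH(C6H5) → C:7 H:6
  CH3 → C:1 H:3
Element totals:
  C: 15
  H: 21
  N: 1
Molecular formula: C15H21N.
  M = 15(12.011) + 21(1.008) + 14.007
    = 180.165 + 21.168 + 14.007 = 215.340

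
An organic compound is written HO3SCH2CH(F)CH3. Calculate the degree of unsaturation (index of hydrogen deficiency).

0

Atom tally by fragment:
  HO3SCH2 → C:1 H:3 S:1 O:3
  CH(F) → C:1 H:1 F:1
  CH3 → C:1 H:3
Element totals:
  C: 3
  H: 7
  F: 1
  O: 3
  S: 1
Molecular formula: C3H7FO3S.
DoU = (2C + 2 + N − H − X) / 2 = (2·3 + 2 + 0 − 7 − 1) / 2 = 0.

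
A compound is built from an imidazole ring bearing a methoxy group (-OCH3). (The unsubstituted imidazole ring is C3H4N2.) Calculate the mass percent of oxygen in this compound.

16.31%

Atom tally by fragment:
  imidazole ring core → C:3 H:4 N:2
  (− 1 ring H displaced by substituents)
  + OCH3 → C:1 H:3 O:1
Element totals:
  C: 4
  H: 6
  N: 2
  O: 1
Molecular formula: C4H6N2O.
Molar mass = 98.105 g/mol.
Mass from O: 1 × 15.999 = 15.999 g/mol.
%O = 15.999 / 98.105 × 100 = 16.31%.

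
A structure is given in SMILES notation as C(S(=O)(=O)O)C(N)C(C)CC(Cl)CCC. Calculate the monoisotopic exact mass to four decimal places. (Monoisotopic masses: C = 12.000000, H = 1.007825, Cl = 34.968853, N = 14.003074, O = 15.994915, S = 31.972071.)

257.0852

Atom tally by fragment:
  HO3SCH2 → C:1 H:3 S:1 O:3
  CH(NH2) → C:1 H:3 N:1
  CH(CH3) → C:2 H:4
  CH2 → C:1 H:2
  CH(Cl) → C:1 H:1 Cl:1
  CH2 → C:1 H:2
  CH2 → C:1 H:2
  CH3 → C:1 H:3
Element totals:
  C: 9
  H: 20
  Cl: 1
  N: 1
  O: 3
  S: 1
Molecular formula: C9H20ClNO3S.
  M = 9(12.0) + 20(1.007825) + 34.968853 + 14.003074 + 3(15.994915) + 31.972071
    = 108.000000 + 20.156500 + 34.968853 + 14.003074 + 47.984745 + 31.972071 = 257.085243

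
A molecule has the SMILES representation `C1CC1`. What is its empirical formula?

CH2

Atom tally by fragment:
  cyclopropane ring core → C:3 H:6
Element totals:
  C: 3
  H: 6
Molecular formula: C3H6.
gcd of subscripts = 3; dividing each by 3:
  C: 3/3 = 1
  H: 6/3 = 2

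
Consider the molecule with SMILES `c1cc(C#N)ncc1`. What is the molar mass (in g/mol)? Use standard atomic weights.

Atom tally by fragment:
  pyridine ring core → C:5 H:5 N:1
  (− 1 ring H displaced by substituents)
  + CN → C:1 N:1
Element totals:
  C: 6
  H: 4
  N: 2
Molecular formula: C6H4N2.
  M = 6(12.011) + 4(1.008) + 2(14.007)
    = 72.066 + 4.032 + 28.014 = 104.112

104.11 g/mol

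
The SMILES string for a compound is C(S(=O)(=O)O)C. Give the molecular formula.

C2H6O3S

Atom tally by fragment:
  HO3SCH2 → C:1 H:3 S:1 O:3
  CH3 → C:1 H:3
Element totals:
  C: 2
  H: 6
  O: 3
  S: 1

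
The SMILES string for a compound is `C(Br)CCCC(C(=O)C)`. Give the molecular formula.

Atom tally by fragment:
  BrCH2 → C:1 H:2 Br:1
  CH2 → C:1 H:2
  CH2 → C:1 H:2
  CH2 → C:1 H:2
  CH2COCH3 → C:3 H:5 O:1
Element totals:
  C: 7
  H: 13
  Br: 1
  O: 1

C7H13BrO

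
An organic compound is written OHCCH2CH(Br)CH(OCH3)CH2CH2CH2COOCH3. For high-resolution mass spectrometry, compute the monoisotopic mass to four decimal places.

Element totals:
  C: 10
  H: 17
  Br: 1
  O: 4
Molecular formula: C10H17BrO4.
  M = 10(12.0) + 17(1.007825) + 78.918338 + 4(15.994915)
    = 120.000000 + 17.133025 + 78.918338 + 63.979660 = 280.031023

280.0310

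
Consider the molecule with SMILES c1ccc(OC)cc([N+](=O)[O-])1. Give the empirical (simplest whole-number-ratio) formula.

C7H7NO3

Atom tally by fragment:
  benzene ring core → C:6 H:6
  (− 2 ring H displaced by substituents)
  + OCH3 → C:1 H:3 O:1
  + NO2 → N:1 O:2
Element totals:
  C: 7
  H: 7
  N: 1
  O: 3
Molecular formula: C7H7NO3.
gcd of subscripts (7, 7, 1, 3) = 1, so the empirical formula equals the molecular formula.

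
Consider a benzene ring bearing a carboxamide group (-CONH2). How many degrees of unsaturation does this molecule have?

5

Atom tally by fragment:
  benzene ring core → C:6 H:6
  (− 1 ring H displaced by substituents)
  + CONH2 → C:1 H:2 O:1 N:1
Element totals:
  C: 7
  H: 7
  N: 1
  O: 1
Molecular formula: C7H7NO.
DoU = (2C + 2 + N − H − X) / 2 = (2·7 + 2 + 1 − 7 − 0) / 2 = 5.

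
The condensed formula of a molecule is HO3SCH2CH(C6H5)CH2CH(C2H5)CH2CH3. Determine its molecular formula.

Atom tally by fragment:
  HO3SCH2 → C:1 H:3 S:1 O:3
  CH(C6H5) → C:7 H:6
  CH2 → C:1 H:2
  CH(C2H5) → C:3 H:6
  CH2 → C:1 H:2
  CH3 → C:1 H:3
Element totals:
  C: 14
  H: 22
  O: 3
  S: 1

C14H22O3S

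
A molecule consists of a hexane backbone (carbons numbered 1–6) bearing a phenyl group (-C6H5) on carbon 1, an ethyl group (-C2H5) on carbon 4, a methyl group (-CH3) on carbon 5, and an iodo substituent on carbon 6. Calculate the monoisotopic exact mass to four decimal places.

330.0844

Atom tally by fragment:
  C6H5CH2 → C:7 H:7
  CH2 → C:1 H:2
  CH2 → C:1 H:2
  CH(C2H5) → C:3 H:6
  CH(CH3) → C:2 H:4
  CH2I → C:1 H:2 I:1
Element totals:
  C: 15
  H: 23
  I: 1
Molecular formula: C15H23I.
  M = 15(12.0) + 23(1.007825) + 126.904472
    = 180.000000 + 23.179975 + 126.904472 = 330.084447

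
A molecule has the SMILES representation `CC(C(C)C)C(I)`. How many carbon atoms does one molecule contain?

Atom tally by fragment:
  CH3 → C:1 H:3
  CH(CH(CH3)2) → C:4 H:8
  CH2I → C:1 H:2 I:1
Element totals:
  C: 6
  H: 13
  I: 1

6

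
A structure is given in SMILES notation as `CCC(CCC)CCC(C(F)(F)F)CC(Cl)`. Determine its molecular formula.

Atom tally by fragment:
  CH3 → C:1 H:3
  CH2 → C:1 H:2
  CH(CH2CH2CH3) → C:4 H:8
  CH2 → C:1 H:2
  CH2 → C:1 H:2
  CH(CF3) → C:2 H:1 F:3
  CH2 → C:1 H:2
  CH2Cl → C:1 H:2 Cl:1
Element totals:
  C: 12
  H: 22
  Cl: 1
  F: 3

C12H22ClF3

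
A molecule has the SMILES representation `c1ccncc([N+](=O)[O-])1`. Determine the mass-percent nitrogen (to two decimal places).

22.57%

Atom tally by fragment:
  pyridine ring core → C:5 H:5 N:1
  (− 1 ring H displaced by substituents)
  + NO2 → N:1 O:2
Element totals:
  C: 5
  H: 4
  N: 2
  O: 2
Molecular formula: C5H4N2O2.
Molar mass = 124.099 g/mol.
Mass from N: 2 × 14.007 = 28.014 g/mol.
%N = 28.014 / 124.099 × 100 = 22.57%.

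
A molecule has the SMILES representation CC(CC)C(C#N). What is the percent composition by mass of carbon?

Atom tally by fragment:
  CH3 → C:1 H:3
  CH(C2H5) → C:3 H:6
  CH2CN → C:2 H:2 N:1
Element totals:
  C: 6
  H: 11
  N: 1
Molecular formula: C6H11N.
Molar mass = 97.161 g/mol.
Mass from C: 6 × 12.011 = 72.066 g/mol.
%C = 72.066 / 97.161 × 100 = 74.17%.

74.17%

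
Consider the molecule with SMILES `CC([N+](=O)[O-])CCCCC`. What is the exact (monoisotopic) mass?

Atom tally by fragment:
  CH3 → C:1 H:3
  CH(NO2) → C:1 H:1 N:1 O:2
  CH2 → C:1 H:2
  CH2 → C:1 H:2
  CH2 → C:1 H:2
  CH2 → C:1 H:2
  CH3 → C:1 H:3
Element totals:
  C: 7
  H: 15
  N: 1
  O: 2
Molecular formula: C7H15NO2.
  M = 7(12.0) + 15(1.007825) + 14.003074 + 2(15.994915)
    = 84.000000 + 15.117375 + 14.003074 + 31.989830 = 145.110279

145.1103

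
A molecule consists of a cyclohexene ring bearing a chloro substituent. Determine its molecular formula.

C6H9Cl

Atom tally by fragment:
  cyclohexene ring core → C:6 H:10
  (− 1 ring H displaced by substituents)
  + Cl → Cl:1
Element totals:
  C: 6
  H: 9
  Cl: 1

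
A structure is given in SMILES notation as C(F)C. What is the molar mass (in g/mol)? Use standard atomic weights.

48.06 g/mol

Atom tally by fragment:
  FCH2 → C:1 H:2 F:1
  CH3 → C:1 H:3
Element totals:
  C: 2
  H: 5
  F: 1
Molecular formula: C2H5F.
  M = 2(12.011) + 5(1.008) + 18.998
    = 24.022 + 5.040 + 18.998 = 48.060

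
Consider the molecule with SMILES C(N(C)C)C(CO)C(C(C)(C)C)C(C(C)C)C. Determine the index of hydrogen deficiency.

0

Atom tally by fragment:
  (CH3)2NCH2 → C:3 H:8 N:1
  CH(CH2OH) → C:2 H:4 O:1
  CH(C(CH3)3) → C:5 H:10
  CH(CH(CH3)2) → C:4 H:8
  CH3 → C:1 H:3
Element totals:
  C: 15
  H: 33
  N: 1
  O: 1
Molecular formula: C15H33NO.
DoU = (2C + 2 + N − H − X) / 2 = (2·15 + 2 + 1 − 33 − 0) / 2 = 0.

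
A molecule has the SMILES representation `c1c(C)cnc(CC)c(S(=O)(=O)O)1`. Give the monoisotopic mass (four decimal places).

Atom tally by fragment:
  pyridine ring core → C:5 H:5 N:1
  (− 3 ring H displaced by substituents)
  + CH3 → C:1 H:3
  + C2H5 → C:2 H:5
  + SO3H → S:1 O:3 H:1
Element totals:
  C: 8
  H: 11
  N: 1
  O: 3
  S: 1
Molecular formula: C8H11NO3S.
  M = 8(12.0) + 11(1.007825) + 14.003074 + 3(15.994915) + 31.972071
    = 96.000000 + 11.086075 + 14.003074 + 47.984745 + 31.972071 = 201.045965

201.0460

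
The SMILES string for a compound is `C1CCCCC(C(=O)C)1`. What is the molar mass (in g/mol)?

126.20 g/mol

Atom tally by fragment:
  cyclohexane ring core → C:6 H:12
  (− 1 ring H displaced by substituents)
  + COCH3 → C:2 H:3 O:1
Element totals:
  C: 8
  H: 14
  O: 1
Molecular formula: C8H14O.
  M = 8(12.011) + 14(1.008) + 15.999
    = 96.088 + 14.112 + 15.999 = 126.199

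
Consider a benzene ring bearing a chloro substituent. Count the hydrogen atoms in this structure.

Atom tally by fragment:
  benzene ring core → C:6 H:6
  (− 1 ring H displaced by substituents)
  + Cl → Cl:1
Element totals:
  C: 6
  H: 5
  Cl: 1

5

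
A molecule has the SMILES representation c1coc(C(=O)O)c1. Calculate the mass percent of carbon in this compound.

53.58%

Atom tally by fragment:
  furan ring core → C:4 H:4 O:1
  (− 1 ring H displaced by substituents)
  + COOH → C:1 H:1 O:2
Element totals:
  C: 5
  H: 4
  O: 3
Molecular formula: C5H4O3.
Molar mass = 112.084 g/mol.
Mass from C: 5 × 12.011 = 60.055 g/mol.
%C = 60.055 / 112.084 × 100 = 53.58%.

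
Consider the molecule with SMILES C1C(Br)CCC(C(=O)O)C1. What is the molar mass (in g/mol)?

Atom tally by fragment:
  cyclohexane ring core → C:6 H:12
  (− 2 ring H displaced by substituents)
  + Br → Br:1
  + COOH → C:1 H:1 O:2
Element totals:
  C: 7
  H: 11
  Br: 1
  O: 2
Molecular formula: C7H11BrO2.
  M = 7(12.011) + 11(1.008) + 79.904 + 2(15.999)
    = 84.077 + 11.088 + 79.904 + 31.998 = 207.067

207.07 g/mol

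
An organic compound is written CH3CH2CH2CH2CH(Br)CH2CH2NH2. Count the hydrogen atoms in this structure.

16

Atom tally by fragment:
  CH3 → C:1 H:3
  CH2 → C:1 H:2
  CH2 → C:1 H:2
  CH2 → C:1 H:2
  CH(Br) → C:1 H:1 Br:1
  CH2 → C:1 H:2
  CH2NH2 → C:1 H:4 N:1
Element totals:
  C: 7
  H: 16
  Br: 1
  N: 1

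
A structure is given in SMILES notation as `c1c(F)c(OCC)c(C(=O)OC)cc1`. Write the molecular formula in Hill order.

Atom tally by fragment:
  benzene ring core → C:6 H:6
  (− 3 ring H displaced by substituents)
  + F → F:1
  + OC2H5 → C:2 H:5 O:1
  + COOCH3 → C:2 H:3 O:2
Element totals:
  C: 10
  H: 11
  F: 1
  O: 3

C10H11FO3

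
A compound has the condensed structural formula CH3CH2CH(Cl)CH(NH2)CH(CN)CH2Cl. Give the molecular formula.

Element totals:
  C: 7
  H: 12
  Cl: 2
  N: 2

C7H12Cl2N2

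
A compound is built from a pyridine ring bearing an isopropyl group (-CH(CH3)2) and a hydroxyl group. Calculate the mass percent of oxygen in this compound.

Atom tally by fragment:
  pyridine ring core → C:5 H:5 N:1
  (− 2 ring H displaced by substituents)
  + CH(CH3)2 → C:3 H:7
  + OH → O:1 H:1
Element totals:
  C: 8
  H: 11
  N: 1
  O: 1
Molecular formula: C8H11NO.
Molar mass = 137.182 g/mol.
Mass from O: 1 × 15.999 = 15.999 g/mol.
%O = 15.999 / 137.182 × 100 = 11.66%.

11.66%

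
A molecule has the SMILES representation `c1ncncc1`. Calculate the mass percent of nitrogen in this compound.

34.98%

Atom tally by fragment:
  pyrimidine ring core → C:4 H:4 N:2
Element totals:
  C: 4
  H: 4
  N: 2
Molecular formula: C4H4N2.
Molar mass = 80.090 g/mol.
Mass from N: 2 × 14.007 = 28.014 g/mol.
%N = 28.014 / 80.090 × 100 = 34.98%.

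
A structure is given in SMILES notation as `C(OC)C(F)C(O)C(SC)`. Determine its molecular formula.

Atom tally by fragment:
  CH3OCH2 → C:2 H:5 O:1
  CH(F) → C:1 H:1 F:1
  CH(OH) → C:1 H:2 O:1
  CH2SCH3 → C:2 H:5 S:1
Element totals:
  C: 6
  H: 13
  F: 1
  O: 2
  S: 1

C6H13FO2S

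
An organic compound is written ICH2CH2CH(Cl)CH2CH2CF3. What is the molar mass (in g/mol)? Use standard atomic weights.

Atom tally by fragment:
  ICH2 → C:1 H:2 I:1
  CH2 → C:1 H:2
  CH(Cl) → C:1 H:1 Cl:1
  CH2 → C:1 H:2
  CH2CF3 → C:2 H:2 F:3
Element totals:
  C: 6
  H: 9
  Cl: 1
  F: 3
  I: 1
Molecular formula: C6H9ClF3I.
  M = 6(12.011) + 9(1.008) + 35.45 + 3(18.998) + 126.904
    = 72.066 + 9.072 + 35.450 + 56.994 + 126.904 = 300.486

300.49 g/mol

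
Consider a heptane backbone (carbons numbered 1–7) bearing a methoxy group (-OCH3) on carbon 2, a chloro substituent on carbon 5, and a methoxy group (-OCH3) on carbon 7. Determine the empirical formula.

C9H19ClO2

Atom tally by fragment:
  CH3 → C:1 H:3
  CH(OCH3) → C:2 H:4 O:1
  CH2 → C:1 H:2
  CH2 → C:1 H:2
  CH(Cl) → C:1 H:1 Cl:1
  CH2 → C:1 H:2
  CH2OCH3 → C:2 H:5 O:1
Element totals:
  C: 9
  H: 19
  Cl: 1
  O: 2
Molecular formula: C9H19ClO2.
gcd of subscripts (9, 1, 19, 2) = 1, so the empirical formula equals the molecular formula.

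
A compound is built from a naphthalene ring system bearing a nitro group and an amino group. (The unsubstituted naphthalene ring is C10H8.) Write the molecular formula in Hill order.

C10H8N2O2

Atom tally by fragment:
  naphthalene ring system core → C:10 H:8
  (− 2 ring H displaced by substituents)
  + NO2 → N:1 O:2
  + NH2 → N:1 H:2
Element totals:
  C: 10
  H: 8
  N: 2
  O: 2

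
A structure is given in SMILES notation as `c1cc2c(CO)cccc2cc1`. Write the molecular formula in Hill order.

Atom tally by fragment:
  naphthalene ring system core → C:10 H:8
  (− 1 ring H displaced by substituents)
  + CH2OH → C:1 H:3 O:1
Element totals:
  C: 11
  H: 10
  O: 1

C11H10O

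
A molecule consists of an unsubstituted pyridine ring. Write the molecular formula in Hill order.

C5H5N

Atom tally by fragment:
  pyridine ring core → C:5 H:5 N:1
Element totals:
  C: 5
  H: 5
  N: 1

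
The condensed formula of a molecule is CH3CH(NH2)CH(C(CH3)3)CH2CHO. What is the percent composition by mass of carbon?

Element totals:
  C: 9
  H: 19
  N: 1
  O: 1
Molecular formula: C9H19NO.
Molar mass = 157.257 g/mol.
Mass from C: 9 × 12.011 = 108.099 g/mol.
%C = 108.099 / 157.257 × 100 = 68.74%.

68.74%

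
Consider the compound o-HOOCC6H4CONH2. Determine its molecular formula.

C8H7NO3

Atom tally by fragment:
  benzene ring core → C:6 H:6
  (− 2 ring H displaced by substituents)
  + COOH → C:1 H:1 O:2
  + CONH2 → C:1 H:2 O:1 N:1
Element totals:
  C: 8
  H: 7
  N: 1
  O: 3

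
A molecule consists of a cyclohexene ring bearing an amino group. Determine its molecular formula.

Atom tally by fragment:
  cyclohexene ring core → C:6 H:10
  (− 1 ring H displaced by substituents)
  + NH2 → N:1 H:2
Element totals:
  C: 6
  H: 11
  N: 1

C6H11N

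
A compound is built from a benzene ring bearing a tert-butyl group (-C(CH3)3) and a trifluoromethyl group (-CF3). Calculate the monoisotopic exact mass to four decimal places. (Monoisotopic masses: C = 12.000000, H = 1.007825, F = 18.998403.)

202.0969

Atom tally by fragment:
  benzene ring core → C:6 H:6
  (− 2 ring H displaced by substituents)
  + C(CH3)3 → C:4 H:9
  + CF3 → C:1 F:3
Element totals:
  C: 11
  H: 13
  F: 3
Molecular formula: C11H13F3.
  M = 11(12.0) + 13(1.007825) + 3(18.998403)
    = 132.000000 + 13.101725 + 56.995209 = 202.096934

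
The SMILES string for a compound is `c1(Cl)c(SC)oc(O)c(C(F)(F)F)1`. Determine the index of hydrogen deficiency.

3

Atom tally by fragment:
  furan ring core → C:4 H:4 O:1
  (− 4 ring H displaced by substituents)
  + Cl → Cl:1
  + SCH3 → C:1 H:3 S:1
  + OH → O:1 H:1
  + CF3 → C:1 F:3
Element totals:
  C: 6
  H: 4
  Cl: 1
  F: 3
  O: 2
  S: 1
Molecular formula: C6H4ClF3O2S.
DoU = (2C + 2 + N − H − X) / 2 = (2·6 + 2 + 0 − 4 − 4) / 2 = 3.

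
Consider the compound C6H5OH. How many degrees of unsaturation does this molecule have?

Element totals:
  C: 6
  H: 6
  O: 1
Molecular formula: C6H6O.
DoU = (2C + 2 + N − H − X) / 2 = (2·6 + 2 + 0 − 6 − 0) / 2 = 4.

4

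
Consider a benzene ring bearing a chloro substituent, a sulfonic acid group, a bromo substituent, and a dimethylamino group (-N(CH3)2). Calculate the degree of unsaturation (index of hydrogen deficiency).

Atom tally by fragment:
  benzene ring core → C:6 H:6
  (− 4 ring H displaced by substituents)
  + Cl → Cl:1
  + SO3H → S:1 O:3 H:1
  + Br → Br:1
  + N(CH3)2 → N:1 C:2 H:6
Element totals:
  C: 8
  H: 9
  Br: 1
  Cl: 1
  N: 1
  O: 3
  S: 1
Molecular formula: C8H9BrClNO3S.
DoU = (2C + 2 + N − H − X) / 2 = (2·8 + 2 + 1 − 9 − 2) / 2 = 4.

4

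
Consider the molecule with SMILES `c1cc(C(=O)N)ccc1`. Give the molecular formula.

Atom tally by fragment:
  benzene ring core → C:6 H:6
  (− 1 ring H displaced by substituents)
  + CONH2 → C:1 H:2 O:1 N:1
Element totals:
  C: 7
  H: 7
  N: 1
  O: 1

C7H7NO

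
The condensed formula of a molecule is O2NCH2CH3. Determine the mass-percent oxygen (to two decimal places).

42.63%

Atom tally by fragment:
  O2NCH2 → C:1 H:2 N:1 O:2
  CH3 → C:1 H:3
Element totals:
  C: 2
  H: 5
  N: 1
  O: 2
Molecular formula: C2H5NO2.
Molar mass = 75.067 g/mol.
Mass from O: 2 × 15.999 = 31.998 g/mol.
%O = 31.998 / 75.067 × 100 = 42.63%.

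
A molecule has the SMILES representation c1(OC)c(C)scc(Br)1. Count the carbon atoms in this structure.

Atom tally by fragment:
  thiophene ring core → C:4 H:4 S:1
  (− 3 ring H displaced by substituents)
  + OCH3 → C:1 H:3 O:1
  + CH3 → C:1 H:3
  + Br → Br:1
Element totals:
  C: 6
  H: 7
  Br: 1
  O: 1
  S: 1

6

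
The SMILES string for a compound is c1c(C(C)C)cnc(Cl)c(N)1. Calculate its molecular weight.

Atom tally by fragment:
  pyridine ring core → C:5 H:5 N:1
  (− 3 ring H displaced by substituents)
  + CH(CH3)2 → C:3 H:7
  + Cl → Cl:1
  + NH2 → N:1 H:2
Element totals:
  C: 8
  H: 11
  Cl: 1
  N: 2
Molecular formula: C8H11ClN2.
  M = 8(12.011) + 11(1.008) + 35.45 + 2(14.007)
    = 96.088 + 11.088 + 35.450 + 28.014 = 170.640

170.64 g/mol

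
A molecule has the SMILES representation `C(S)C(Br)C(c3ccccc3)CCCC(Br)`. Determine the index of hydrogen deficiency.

4

Atom tally by fragment:
  HSCH2 → C:1 H:3 S:1
  CH(Br) → C:1 H:1 Br:1
  CH(C6H5) → C:7 H:6
  CH2 → C:1 H:2
  CH2 → C:1 H:2
  CH2 → C:1 H:2
  CH2Br → C:1 H:2 Br:1
Element totals:
  C: 13
  H: 18
  Br: 2
  S: 1
Molecular formula: C13H18Br2S.
DoU = (2C + 2 + N − H − X) / 2 = (2·13 + 2 + 0 − 18 − 2) / 2 = 4.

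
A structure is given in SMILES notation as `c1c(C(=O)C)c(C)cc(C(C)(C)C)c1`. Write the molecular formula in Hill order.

C13H18O

Atom tally by fragment:
  benzene ring core → C:6 H:6
  (− 3 ring H displaced by substituents)
  + COCH3 → C:2 H:3 O:1
  + CH3 → C:1 H:3
  + C(CH3)3 → C:4 H:9
Element totals:
  C: 13
  H: 18
  O: 1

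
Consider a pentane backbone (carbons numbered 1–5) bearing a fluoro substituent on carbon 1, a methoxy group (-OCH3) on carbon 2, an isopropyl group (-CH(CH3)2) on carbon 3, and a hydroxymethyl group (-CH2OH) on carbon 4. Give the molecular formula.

Atom tally by fragment:
  FCH2 → C:1 H:2 F:1
  CH(OCH3) → C:2 H:4 O:1
  CH(CH(CH3)2) → C:4 H:8
  CH(CH2OH) → C:2 H:4 O:1
  CH3 → C:1 H:3
Element totals:
  C: 10
  H: 21
  F: 1
  O: 2

C10H21FO2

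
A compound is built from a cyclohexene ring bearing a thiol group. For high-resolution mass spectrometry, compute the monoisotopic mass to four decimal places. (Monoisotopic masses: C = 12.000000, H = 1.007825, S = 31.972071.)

114.0503

Atom tally by fragment:
  cyclohexene ring core → C:6 H:10
  (− 1 ring H displaced by substituents)
  + SH → S:1 H:1
Element totals:
  C: 6
  H: 10
  S: 1
Molecular formula: C6H10S.
  M = 6(12.0) + 10(1.007825) + 31.972071
    = 72.000000 + 10.078250 + 31.972071 = 114.050321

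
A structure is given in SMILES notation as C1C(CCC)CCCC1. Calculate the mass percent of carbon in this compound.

Atom tally by fragment:
  cyclohexane ring core → C:6 H:12
  (− 1 ring H displaced by substituents)
  + CH2CH2CH3 → C:3 H:7
Element totals:
  C: 9
  H: 18
Molecular formula: C9H18.
Molar mass = 126.243 g/mol.
Mass from C: 9 × 12.011 = 108.099 g/mol.
%C = 108.099 / 126.243 × 100 = 85.63%.

85.63%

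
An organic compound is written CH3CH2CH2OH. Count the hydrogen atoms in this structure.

8

Atom tally by fragment:
  CH3 → C:1 H:3
  CH2 → C:1 H:2
  CH2OH → C:1 H:3 O:1
Element totals:
  C: 3
  H: 8
  O: 1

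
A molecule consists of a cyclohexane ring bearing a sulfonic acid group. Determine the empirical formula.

C6H12O3S

Atom tally by fragment:
  cyclohexane ring core → C:6 H:12
  (− 1 ring H displaced by substituents)
  + SO3H → S:1 O:3 H:1
Element totals:
  C: 6
  H: 12
  O: 3
  S: 1
Molecular formula: C6H12O3S.
gcd of subscripts (6, 12, 3, 1) = 1, so the empirical formula equals the molecular formula.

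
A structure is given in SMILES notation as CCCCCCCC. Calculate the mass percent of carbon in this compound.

84.12%

Atom tally by fragment:
  CH3 → C:1 H:3
  CH2 → C:1 H:2
  CH2 → C:1 H:2
  CH2 → C:1 H:2
  CH2 → C:1 H:2
  CH2 → C:1 H:2
  CH2 → C:1 H:2
  CH3 → C:1 H:3
Element totals:
  C: 8
  H: 18
Molecular formula: C8H18.
Molar mass = 114.232 g/mol.
Mass from C: 8 × 12.011 = 96.088 g/mol.
%C = 96.088 / 114.232 × 100 = 84.12%.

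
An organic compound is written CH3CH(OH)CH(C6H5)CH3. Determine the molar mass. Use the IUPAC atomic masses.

Element totals:
  C: 10
  H: 14
  O: 1
Molecular formula: C10H14O.
  M = 10(12.011) + 14(1.008) + 15.999
    = 120.110 + 14.112 + 15.999 = 150.221

150.22 g/mol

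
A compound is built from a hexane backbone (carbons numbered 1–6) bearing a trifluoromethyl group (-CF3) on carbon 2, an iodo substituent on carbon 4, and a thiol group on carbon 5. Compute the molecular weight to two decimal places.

312.13 g/mol

Atom tally by fragment:
  CH3 → C:1 H:3
  CH(CF3) → C:2 H:1 F:3
  CH2 → C:1 H:2
  CH(I) → C:1 H:1 I:1
  CH(SH) → C:1 H:2 S:1
  CH3 → C:1 H:3
Element totals:
  C: 7
  H: 12
  F: 3
  I: 1
  S: 1
Molecular formula: C7H12F3IS.
  M = 7(12.011) + 12(1.008) + 3(18.998) + 126.904 + 32.06
    = 84.077 + 12.096 + 56.994 + 126.904 + 32.060 = 312.131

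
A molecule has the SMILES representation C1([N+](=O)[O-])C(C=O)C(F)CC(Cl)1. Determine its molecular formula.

C6H7ClFNO3

Atom tally by fragment:
  cyclopentane ring core → C:5 H:10
  (− 4 ring H displaced by substituents)
  + NO2 → N:1 O:2
  + CHO → C:1 H:1 O:1
  + F → F:1
  + Cl → Cl:1
Element totals:
  C: 6
  H: 7
  Cl: 1
  F: 1
  N: 1
  O: 3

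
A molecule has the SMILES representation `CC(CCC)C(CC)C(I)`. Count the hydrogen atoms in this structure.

19

Atom tally by fragment:
  CH3 → C:1 H:3
  CH(CH2CH2CH3) → C:4 H:8
  CH(C2H5) → C:3 H:6
  CH2I → C:1 H:2 I:1
Element totals:
  C: 9
  H: 19
  I: 1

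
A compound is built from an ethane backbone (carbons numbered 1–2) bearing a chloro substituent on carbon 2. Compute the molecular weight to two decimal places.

64.51 g/mol

Atom tally by fragment:
  CH3 → C:1 H:3
  CH2Cl → C:1 H:2 Cl:1
Element totals:
  C: 2
  H: 5
  Cl: 1
Molecular formula: C2H5Cl.
  M = 2(12.011) + 5(1.008) + 35.45
    = 24.022 + 5.040 + 35.450 = 64.512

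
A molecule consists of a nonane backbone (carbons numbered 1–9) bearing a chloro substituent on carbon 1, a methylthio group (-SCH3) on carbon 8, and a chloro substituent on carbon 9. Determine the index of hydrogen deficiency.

0

Atom tally by fragment:
  ClCH2 → C:1 H:2 Cl:1
  CH2 → C:1 H:2
  CH2 → C:1 H:2
  CH2 → C:1 H:2
  CH2 → C:1 H:2
  CH2 → C:1 H:2
  CH2 → C:1 H:2
  CH(SCH3) → C:2 H:4 S:1
  CH2Cl → C:1 H:2 Cl:1
Element totals:
  C: 10
  H: 20
  Cl: 2
  S: 1
Molecular formula: C10H20Cl2S.
DoU = (2C + 2 + N − H − X) / 2 = (2·10 + 2 + 0 − 20 − 2) / 2 = 0.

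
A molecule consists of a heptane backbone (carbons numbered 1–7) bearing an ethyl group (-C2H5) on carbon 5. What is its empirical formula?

Atom tally by fragment:
  CH3 → C:1 H:3
  CH2 → C:1 H:2
  CH2 → C:1 H:2
  CH2 → C:1 H:2
  CH(C2H5) → C:3 H:6
  CH2 → C:1 H:2
  CH3 → C:1 H:3
Element totals:
  C: 9
  H: 20
Molecular formula: C9H20.
gcd of subscripts (9, 20) = 1, so the empirical formula equals the molecular formula.

C9H20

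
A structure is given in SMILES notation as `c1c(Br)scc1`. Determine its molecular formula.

C4H3BrS

Atom tally by fragment:
  thiophene ring core → C:4 H:4 S:1
  (− 1 ring H displaced by substituents)
  + Br → Br:1
Element totals:
  C: 4
  H: 3
  Br: 1
  S: 1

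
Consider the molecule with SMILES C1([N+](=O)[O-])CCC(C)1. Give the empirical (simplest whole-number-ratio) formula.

C5H9NO2

Atom tally by fragment:
  cyclobutane ring core → C:4 H:8
  (− 2 ring H displaced by substituents)
  + NO2 → N:1 O:2
  + CH3 → C:1 H:3
Element totals:
  C: 5
  H: 9
  N: 1
  O: 2
Molecular formula: C5H9NO2.
gcd of subscripts (5, 9, 1, 2) = 1, so the empirical formula equals the molecular formula.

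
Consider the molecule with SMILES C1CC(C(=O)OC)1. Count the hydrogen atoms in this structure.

8

Atom tally by fragment:
  cyclopropane ring core → C:3 H:6
  (− 1 ring H displaced by substituents)
  + COOCH3 → C:2 H:3 O:2
Element totals:
  C: 5
  H: 8
  O: 2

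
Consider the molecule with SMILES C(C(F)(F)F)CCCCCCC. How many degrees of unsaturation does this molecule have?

0

Atom tally by fragment:
  F3CCH2 → C:2 H:2 F:3
  CH2 → C:1 H:2
  CH2 → C:1 H:2
  CH2 → C:1 H:2
  CH2 → C:1 H:2
  CH2 → C:1 H:2
  CH2 → C:1 H:2
  CH3 → C:1 H:3
Element totals:
  C: 9
  H: 17
  F: 3
Molecular formula: C9H17F3.
DoU = (2C + 2 + N − H − X) / 2 = (2·9 + 2 + 0 − 17 − 3) / 2 = 0.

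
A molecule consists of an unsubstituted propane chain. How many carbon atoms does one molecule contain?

3

Atom tally by fragment:
  CH3 → C:1 H:3
  CH2 → C:1 H:2
  CH3 → C:1 H:3
Element totals:
  C: 3
  H: 8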